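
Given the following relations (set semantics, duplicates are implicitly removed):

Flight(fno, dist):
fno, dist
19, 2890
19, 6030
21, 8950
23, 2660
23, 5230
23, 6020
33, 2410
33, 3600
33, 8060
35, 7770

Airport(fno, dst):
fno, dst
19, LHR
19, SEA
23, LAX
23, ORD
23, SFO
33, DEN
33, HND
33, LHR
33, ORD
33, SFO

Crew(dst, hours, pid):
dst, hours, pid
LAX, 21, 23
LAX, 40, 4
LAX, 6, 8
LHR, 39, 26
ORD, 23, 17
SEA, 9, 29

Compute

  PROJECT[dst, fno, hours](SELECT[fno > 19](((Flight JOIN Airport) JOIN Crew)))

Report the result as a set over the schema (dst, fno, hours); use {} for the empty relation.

{(LAX, 23, 21), (LAX, 23, 40), (LAX, 23, 6), (LHR, 33, 39), (ORD, 23, 23), (ORD, 33, 23)}

Flight ⋈ Airport (natural join on fno): {(19, 2890, LHR), (19, 2890, SEA), (19, 6030, LHR), (19, 6030, SEA), (23, 2660, LAX), (23, 2660, ORD), (23, 2660, SFO), (23, 5230, LAX), (23, 5230, ORD), (23, 5230, SFO), (23, 6020, LAX), (23, 6020, ORD), (23, 6020, SFO), (33, 2410, DEN), (33, 2410, HND), (33, 2410, LHR), (33, 2410, ORD), (33, 2410, SFO), (33, 3600, DEN), (33, 3600, HND), (33, 3600, LHR), (33, 3600, ORD), (33, 3600, SFO), (33, 8060, DEN), (33, 8060, HND), (33, 8060, LHR), (33, 8060, ORD), (33, 8060, SFO)}
(Flight JOIN Airport) ⋈ Crew (natural join on dst): {(19, 2890, LHR, 39, 26), (19, 2890, SEA, 9, 29), (19, 6030, LHR, 39, 26), (19, 6030, SEA, 9, 29), (23, 2660, LAX, 21, 23), (23, 2660, LAX, 40, 4), (23, 2660, LAX, 6, 8), (23, 2660, ORD, 23, 17), (23, 5230, LAX, 21, 23), (23, 5230, LAX, 40, 4), (23, 5230, LAX, 6, 8), (23, 5230, ORD, 23, 17), (23, 6020, LAX, 21, 23), (23, 6020, LAX, 40, 4), (23, 6020, LAX, 6, 8), (23, 6020, ORD, 23, 17), (33, 2410, LHR, 39, 26), (33, 2410, ORD, 23, 17), (33, 3600, LHR, 39, 26), (33, 3600, ORD, 23, 17), (33, 8060, LHR, 39, 26), (33, 8060, ORD, 23, 17)}
Apply σ_{fno > 19}; surviving tuples: {(23, 2660, LAX, 21, 23), (23, 2660, LAX, 40, 4), (23, 2660, LAX, 6, 8), (23, 2660, ORD, 23, 17), (23, 5230, LAX, 21, 23), (23, 5230, LAX, 40, 4), (23, 5230, LAX, 6, 8), (23, 5230, ORD, 23, 17), (23, 6020, LAX, 21, 23), (23, 6020, LAX, 40, 4), (23, 6020, LAX, 6, 8), (23, 6020, ORD, 23, 17), (33, 2410, LHR, 39, 26), (33, 2410, ORD, 23, 17), (33, 3600, LHR, 39, 26), (33, 3600, ORD, 23, 17), (33, 8060, LHR, 39, 26), (33, 8060, ORD, 23, 17)}
Keep only column(s) dst, fno, hours (12 duplicate(s) eliminated): {(LAX, 23, 21), (LAX, 23, 40), (LAX, 23, 6), (LHR, 33, 39), (ORD, 23, 23), (ORD, 33, 23)}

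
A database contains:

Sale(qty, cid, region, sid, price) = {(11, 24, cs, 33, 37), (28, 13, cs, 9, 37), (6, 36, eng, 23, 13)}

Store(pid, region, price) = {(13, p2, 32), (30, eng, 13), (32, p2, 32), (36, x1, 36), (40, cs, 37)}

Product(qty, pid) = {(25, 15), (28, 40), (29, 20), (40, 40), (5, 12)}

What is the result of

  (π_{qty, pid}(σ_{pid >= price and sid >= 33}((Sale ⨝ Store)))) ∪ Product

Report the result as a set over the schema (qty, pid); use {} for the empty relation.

Joining Sale and Store on region, price yields {(11, 24, cs, 33, 37, 40), (28, 13, cs, 9, 37, 40), (6, 36, eng, 23, 13, 30)}.
Filtering on pid >= price and sid >= 33 leaves {(11, 24, cs, 33, 37, 40)}.
π_{qty, pid} gives {(11, 40)}.
Union: {(11, 40)} with {(25, 15), (28, 40), (29, 20), (40, 40), (5, 12)} → {(11, 40), (25, 15), (28, 40), (29, 20), (40, 40), (5, 12)}

{(11, 40), (25, 15), (28, 40), (29, 20), (40, 40), (5, 12)}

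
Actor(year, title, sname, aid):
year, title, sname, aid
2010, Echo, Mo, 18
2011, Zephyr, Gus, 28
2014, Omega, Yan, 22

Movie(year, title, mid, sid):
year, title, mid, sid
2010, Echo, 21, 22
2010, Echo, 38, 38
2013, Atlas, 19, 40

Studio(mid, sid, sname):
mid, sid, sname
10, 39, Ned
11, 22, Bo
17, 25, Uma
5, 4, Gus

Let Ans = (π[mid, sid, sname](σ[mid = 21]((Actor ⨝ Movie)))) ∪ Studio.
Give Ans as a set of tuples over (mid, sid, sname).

{(10, 39, Ned), (11, 22, Bo), (17, 25, Uma), (21, 22, Mo), (5, 4, Gus)}

Joining Actor and Movie on year, title yields {(2010, Echo, Mo, 18, 21, 22), (2010, Echo, Mo, 18, 38, 38)}.
Apply σ_{mid = 21}; surviving tuples: {(2010, Echo, Mo, 18, 21, 22)}
π[mid, sid, sname]: project onto (mid, sid, sname) → {(21, 22, Mo)}
Taking the union: {(10, 39, Ned), (11, 22, Bo), (17, 25, Uma), (21, 22, Mo), (5, 4, Gus)}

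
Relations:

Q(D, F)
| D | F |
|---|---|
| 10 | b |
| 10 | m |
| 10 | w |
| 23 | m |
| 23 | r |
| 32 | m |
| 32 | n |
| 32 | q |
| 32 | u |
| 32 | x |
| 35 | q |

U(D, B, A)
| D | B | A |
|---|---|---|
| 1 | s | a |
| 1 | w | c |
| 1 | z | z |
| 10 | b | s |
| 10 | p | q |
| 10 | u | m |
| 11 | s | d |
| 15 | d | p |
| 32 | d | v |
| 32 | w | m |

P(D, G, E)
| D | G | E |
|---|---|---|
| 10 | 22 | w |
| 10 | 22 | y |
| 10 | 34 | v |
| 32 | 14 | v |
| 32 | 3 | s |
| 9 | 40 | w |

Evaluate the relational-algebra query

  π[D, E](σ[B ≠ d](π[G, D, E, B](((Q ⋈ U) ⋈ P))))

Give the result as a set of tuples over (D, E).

{(10, v), (10, w), (10, y), (32, s), (32, v)}

Natural join on D: {(10, b, b, s), (10, b, p, q), (10, b, u, m), (10, m, b, s), (10, m, p, q), (10, m, u, m), (10, w, b, s), (10, w, p, q), (10, w, u, m), (32, m, d, v), (32, m, w, m), (32, n, d, v), (32, n, w, m), (32, q, d, v), (32, q, w, m), (32, u, d, v), (32, u, w, m), (32, x, d, v), (32, x, w, m)}
Natural join on D: {(10, b, b, s, 22, w), (10, b, b, s, 22, y), (10, b, b, s, 34, v), (10, b, p, q, 22, w), (10, b, p, q, 22, y), (10, b, p, q, 34, v), (10, b, u, m, 22, w), (10, b, u, m, 22, y), (10, b, u, m, 34, v), (10, m, b, s, 22, w), (10, m, b, s, 22, y), (10, m, b, s, 34, v), (10, m, p, q, 22, w), (10, m, p, q, 22, y), (10, m, p, q, 34, v), (10, m, u, m, 22, w), (10, m, u, m, 22, y), (10, m, u, m, 34, v), (10, w, b, s, 22, w), (10, w, b, s, 22, y), (10, w, b, s, 34, v), (10, w, p, q, 22, w), (10, w, p, q, 22, y), (10, w, p, q, 34, v), (10, w, u, m, 22, w), (10, w, u, m, 22, y), (10, w, u, m, 34, v), (32, m, d, v, 14, v), (32, m, d, v, 3, s), (32, m, w, m, 14, v), (32, m, w, m, 3, s), (32, n, d, v, 14, v), (32, n, d, v, 3, s), (32, n, w, m, 14, v), (32, n, w, m, 3, s), (32, q, d, v, 14, v), (32, q, d, v, 3, s), (32, q, w, m, 14, v), (32, q, w, m, 3, s), (32, u, d, v, 14, v), (32, u, d, v, 3, s), (32, u, w, m, 14, v), (32, u, w, m, 3, s), (32, x, d, v, 14, v), (32, x, d, v, 3, s), (32, x, w, m, 14, v), (32, x, w, m, 3, s)}
Projecting to G, D, E, B (34 duplicate(s) eliminated): {(14, 32, v, d), (14, 32, v, w), (22, 10, w, b), (22, 10, w, p), (22, 10, w, u), (22, 10, y, b), (22, 10, y, p), (22, 10, y, u), (3, 32, s, d), (3, 32, s, w), (34, 10, v, b), (34, 10, v, p), (34, 10, v, u)}
Selection B ≠ d: {(14, 32, v, w), (22, 10, w, b), (22, 10, w, p), (22, 10, w, u), (22, 10, y, b), (22, 10, y, p), (22, 10, y, u), (3, 32, s, w), (34, 10, v, b), (34, 10, v, p), (34, 10, v, u)}
Projecting to D, E (6 duplicate(s) eliminated): {(10, v), (10, w), (10, y), (32, s), (32, v)}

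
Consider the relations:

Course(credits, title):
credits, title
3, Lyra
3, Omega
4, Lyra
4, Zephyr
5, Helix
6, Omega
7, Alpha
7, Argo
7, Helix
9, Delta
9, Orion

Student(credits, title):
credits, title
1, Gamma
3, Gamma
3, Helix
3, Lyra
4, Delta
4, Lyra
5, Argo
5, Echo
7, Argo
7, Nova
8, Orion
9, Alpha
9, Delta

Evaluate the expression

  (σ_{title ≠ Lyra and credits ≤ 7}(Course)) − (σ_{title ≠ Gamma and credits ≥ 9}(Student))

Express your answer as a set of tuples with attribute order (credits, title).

σ[title ≠ Lyra and credits ≤ 7]: keep tuples satisfying title ≠ Lyra and credits ≤ 7 → {(3, Omega), (4, Zephyr), (5, Helix), (6, Omega), (7, Alpha), (7, Argo), (7, Helix)}
σ[title ≠ Gamma and credits ≥ 9]: keep tuples satisfying title ≠ Gamma and credits ≥ 9 → {(9, Alpha), (9, Delta)}
Taking the difference: {(3, Omega), (4, Zephyr), (5, Helix), (6, Omega), (7, Alpha), (7, Argo), (7, Helix)}

{(3, Omega), (4, Zephyr), (5, Helix), (6, Omega), (7, Alpha), (7, Argo), (7, Helix)}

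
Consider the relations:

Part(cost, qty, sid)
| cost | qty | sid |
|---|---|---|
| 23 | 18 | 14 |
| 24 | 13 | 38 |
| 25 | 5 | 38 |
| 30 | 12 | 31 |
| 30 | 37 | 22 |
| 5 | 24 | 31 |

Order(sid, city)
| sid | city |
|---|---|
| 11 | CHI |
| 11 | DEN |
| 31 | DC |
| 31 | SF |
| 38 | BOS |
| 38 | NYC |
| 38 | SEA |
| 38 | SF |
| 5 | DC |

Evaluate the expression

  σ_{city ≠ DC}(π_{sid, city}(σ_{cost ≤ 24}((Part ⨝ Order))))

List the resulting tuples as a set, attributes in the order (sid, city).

{(31, SF), (38, BOS), (38, NYC), (38, SEA), (38, SF)}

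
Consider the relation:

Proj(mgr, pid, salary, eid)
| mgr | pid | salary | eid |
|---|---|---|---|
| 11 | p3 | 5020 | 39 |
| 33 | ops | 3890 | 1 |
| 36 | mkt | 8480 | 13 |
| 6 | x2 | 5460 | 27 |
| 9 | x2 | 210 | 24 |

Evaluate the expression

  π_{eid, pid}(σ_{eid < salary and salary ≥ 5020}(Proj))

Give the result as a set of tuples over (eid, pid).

Apply σ_{eid < salary and salary ≥ 5020}; surviving tuples: {(11, p3, 5020, 39), (36, mkt, 8480, 13), (6, x2, 5460, 27)}
Projecting to eid, pid: {(13, mkt), (27, x2), (39, p3)}

{(13, mkt), (27, x2), (39, p3)}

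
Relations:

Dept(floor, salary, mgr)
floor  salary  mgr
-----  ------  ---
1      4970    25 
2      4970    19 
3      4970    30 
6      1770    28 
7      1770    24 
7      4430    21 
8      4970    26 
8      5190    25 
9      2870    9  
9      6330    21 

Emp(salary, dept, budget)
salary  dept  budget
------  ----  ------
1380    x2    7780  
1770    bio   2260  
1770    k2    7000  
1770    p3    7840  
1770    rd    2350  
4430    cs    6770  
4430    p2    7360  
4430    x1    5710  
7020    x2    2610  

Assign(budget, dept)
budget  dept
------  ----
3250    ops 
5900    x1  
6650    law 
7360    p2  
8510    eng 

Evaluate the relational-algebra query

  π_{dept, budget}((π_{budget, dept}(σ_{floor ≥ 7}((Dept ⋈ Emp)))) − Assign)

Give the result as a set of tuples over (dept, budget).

Joining Dept and Emp on salary yields {(6, 1770, 28, bio, 2260), (6, 1770, 28, k2, 7000), (6, 1770, 28, p3, 7840), (6, 1770, 28, rd, 2350), (7, 1770, 24, bio, 2260), (7, 1770, 24, k2, 7000), (7, 1770, 24, p3, 7840), (7, 1770, 24, rd, 2350), (7, 4430, 21, cs, 6770), (7, 4430, 21, p2, 7360), (7, 4430, 21, x1, 5710)}.
Filtering on floor ≥ 7 leaves {(7, 1770, 24, bio, 2260), (7, 1770, 24, k2, 7000), (7, 1770, 24, p3, 7840), (7, 1770, 24, rd, 2350), (7, 4430, 21, cs, 6770), (7, 4430, 21, p2, 7360), (7, 4430, 21, x1, 5710)}.
Keep only column(s) budget, dept: {(2260, bio), (2350, rd), (5710, x1), (6770, cs), (7000, k2), (7360, p2), (7840, p3)}
Taking the difference: {(2260, bio), (2350, rd), (5710, x1), (6770, cs), (7000, k2), (7840, p3)}
Keep only column(s) dept, budget: {(bio, 2260), (cs, 6770), (k2, 7000), (p3, 7840), (rd, 2350), (x1, 5710)}

{(bio, 2260), (cs, 6770), (k2, 7000), (p3, 7840), (rd, 2350), (x1, 5710)}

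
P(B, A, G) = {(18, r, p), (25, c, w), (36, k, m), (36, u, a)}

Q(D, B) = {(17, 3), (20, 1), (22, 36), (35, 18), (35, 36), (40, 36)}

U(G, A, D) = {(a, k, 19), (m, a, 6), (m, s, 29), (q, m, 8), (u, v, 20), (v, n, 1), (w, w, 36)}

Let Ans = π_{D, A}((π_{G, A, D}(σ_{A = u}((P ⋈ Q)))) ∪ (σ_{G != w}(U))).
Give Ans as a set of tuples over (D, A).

Natural join on B: {(18, r, p, 35), (36, k, m, 22), (36, k, m, 35), (36, k, m, 40), (36, u, a, 22), (36, u, a, 35), (36, u, a, 40)}
Selection A = u: {(36, u, a, 22), (36, u, a, 35), (36, u, a, 40)}
Projecting to G, A, D: {(a, u, 22), (a, u, 35), (a, u, 40)}
Selection G != w: {(a, k, 19), (m, a, 6), (m, s, 29), (q, m, 8), (u, v, 20), (v, n, 1)}
Union: {(a, u, 22), (a, u, 35), (a, u, 40)} with {(a, k, 19), (m, a, 6), (m, s, 29), (q, m, 8), (u, v, 20), (v, n, 1)} → {(a, k, 19), (a, u, 22), (a, u, 35), (a, u, 40), (m, a, 6), (m, s, 29), (q, m, 8), (u, v, 20), (v, n, 1)}
Projecting to D, A: {(1, n), (19, k), (20, v), (22, u), (29, s), (35, u), (40, u), (6, a), (8, m)}

{(1, n), (19, k), (20, v), (22, u), (29, s), (35, u), (40, u), (6, a), (8, m)}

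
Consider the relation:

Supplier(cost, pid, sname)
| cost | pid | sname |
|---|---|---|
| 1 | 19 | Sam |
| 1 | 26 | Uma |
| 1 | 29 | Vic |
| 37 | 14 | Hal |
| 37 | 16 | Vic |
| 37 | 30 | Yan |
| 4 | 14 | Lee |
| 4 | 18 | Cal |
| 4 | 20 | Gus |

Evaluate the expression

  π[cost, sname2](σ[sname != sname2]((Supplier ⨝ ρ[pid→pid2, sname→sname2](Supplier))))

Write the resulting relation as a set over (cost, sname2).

{(1, Sam), (1, Uma), (1, Vic), (37, Hal), (37, Vic), (37, Yan), (4, Cal), (4, Gus), (4, Lee)}

ρ[pid→pid2, sname→sname2]: schema becomes (cost, pid2, sname2); tuples unchanged.
Supplier ⋈ ρ[pid→pid2, sname→sname2](Supplier) (natural join on cost): {(1, 19, Sam, 19, Sam), (1, 19, Sam, 26, Uma), (1, 19, Sam, 29, Vic), (1, 26, Uma, 19, Sam), (1, 26, Uma, 26, Uma), (1, 26, Uma, 29, Vic), (1, 29, Vic, 19, Sam), (1, 29, Vic, 26, Uma), (1, 29, Vic, 29, Vic), (37, 14, Hal, 14, Hal), (37, 14, Hal, 16, Vic), (37, 14, Hal, 30, Yan), (37, 16, Vic, 14, Hal), (37, 16, Vic, 16, Vic), (37, 16, Vic, 30, Yan), (37, 30, Yan, 14, Hal), (37, 30, Yan, 16, Vic), (37, 30, Yan, 30, Yan), (4, 14, Lee, 14, Lee), (4, 14, Lee, 18, Cal), (4, 14, Lee, 20, Gus), (4, 18, Cal, 14, Lee), (4, 18, Cal, 18, Cal), (4, 18, Cal, 20, Gus), (4, 20, Gus, 14, Lee), (4, 20, Gus, 18, Cal), (4, 20, Gus, 20, Gus)}
σ[sname != sname2]: keep tuples satisfying sname != sname2 → {(1, 19, Sam, 26, Uma), (1, 19, Sam, 29, Vic), (1, 26, Uma, 19, Sam), (1, 26, Uma, 29, Vic), (1, 29, Vic, 19, Sam), (1, 29, Vic, 26, Uma), (37, 14, Hal, 16, Vic), (37, 14, Hal, 30, Yan), (37, 16, Vic, 14, Hal), (37, 16, Vic, 30, Yan), (37, 30, Yan, 14, Hal), (37, 30, Yan, 16, Vic), (4, 14, Lee, 18, Cal), (4, 14, Lee, 20, Gus), (4, 18, Cal, 14, Lee), (4, 18, Cal, 20, Gus), (4, 20, Gus, 14, Lee), (4, 20, Gus, 18, Cal)}
Projecting to cost, sname2 (9 duplicate(s) eliminated): {(1, Sam), (1, Uma), (1, Vic), (37, Hal), (37, Vic), (37, Yan), (4, Cal), (4, Gus), (4, Lee)}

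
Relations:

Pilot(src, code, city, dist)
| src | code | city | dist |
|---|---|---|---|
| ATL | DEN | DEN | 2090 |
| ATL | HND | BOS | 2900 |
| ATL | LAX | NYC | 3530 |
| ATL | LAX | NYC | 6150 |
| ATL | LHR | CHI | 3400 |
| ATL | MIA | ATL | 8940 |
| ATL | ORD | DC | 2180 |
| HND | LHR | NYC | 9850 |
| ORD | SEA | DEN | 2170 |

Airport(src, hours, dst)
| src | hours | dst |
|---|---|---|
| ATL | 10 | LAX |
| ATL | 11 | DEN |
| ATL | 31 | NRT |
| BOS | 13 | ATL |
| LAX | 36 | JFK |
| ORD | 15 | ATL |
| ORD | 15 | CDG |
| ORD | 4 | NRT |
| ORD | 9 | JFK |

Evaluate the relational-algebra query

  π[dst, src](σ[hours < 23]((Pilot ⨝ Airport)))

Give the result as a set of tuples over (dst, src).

Natural join on src: {(ATL, DEN, DEN, 2090, 10, LAX), (ATL, DEN, DEN, 2090, 11, DEN), (ATL, DEN, DEN, 2090, 31, NRT), (ATL, HND, BOS, 2900, 10, LAX), (ATL, HND, BOS, 2900, 11, DEN), (ATL, HND, BOS, 2900, 31, NRT), (ATL, LAX, NYC, 3530, 10, LAX), (ATL, LAX, NYC, 3530, 11, DEN), (ATL, LAX, NYC, 3530, 31, NRT), (ATL, LAX, NYC, 6150, 10, LAX), (ATL, LAX, NYC, 6150, 11, DEN), (ATL, LAX, NYC, 6150, 31, NRT), (ATL, LHR, CHI, 3400, 10, LAX), (ATL, LHR, CHI, 3400, 11, DEN), (ATL, LHR, CHI, 3400, 31, NRT), (ATL, MIA, ATL, 8940, 10, LAX), (ATL, MIA, ATL, 8940, 11, DEN), (ATL, MIA, ATL, 8940, 31, NRT), (ATL, ORD, DC, 2180, 10, LAX), (ATL, ORD, DC, 2180, 11, DEN), (ATL, ORD, DC, 2180, 31, NRT), (ORD, SEA, DEN, 2170, 15, ATL), (ORD, SEA, DEN, 2170, 15, CDG), (ORD, SEA, DEN, 2170, 4, NRT), (ORD, SEA, DEN, 2170, 9, JFK)}
Selection hours < 23: {(ATL, DEN, DEN, 2090, 10, LAX), (ATL, DEN, DEN, 2090, 11, DEN), (ATL, HND, BOS, 2900, 10, LAX), (ATL, HND, BOS, 2900, 11, DEN), (ATL, LAX, NYC, 3530, 10, LAX), (ATL, LAX, NYC, 3530, 11, DEN), (ATL, LAX, NYC, 6150, 10, LAX), (ATL, LAX, NYC, 6150, 11, DEN), (ATL, LHR, CHI, 3400, 10, LAX), (ATL, LHR, CHI, 3400, 11, DEN), (ATL, MIA, ATL, 8940, 10, LAX), (ATL, MIA, ATL, 8940, 11, DEN), (ATL, ORD, DC, 2180, 10, LAX), (ATL, ORD, DC, 2180, 11, DEN), (ORD, SEA, DEN, 2170, 15, ATL), (ORD, SEA, DEN, 2170, 15, CDG), (ORD, SEA, DEN, 2170, 4, NRT), (ORD, SEA, DEN, 2170, 9, JFK)}
π_{dst, src} gives {(ATL, ORD), (CDG, ORD), (DEN, ATL), (JFK, ORD), (LAX, ATL), (NRT, ORD)} (12 duplicate(s) eliminated).

{(ATL, ORD), (CDG, ORD), (DEN, ATL), (JFK, ORD), (LAX, ATL), (NRT, ORD)}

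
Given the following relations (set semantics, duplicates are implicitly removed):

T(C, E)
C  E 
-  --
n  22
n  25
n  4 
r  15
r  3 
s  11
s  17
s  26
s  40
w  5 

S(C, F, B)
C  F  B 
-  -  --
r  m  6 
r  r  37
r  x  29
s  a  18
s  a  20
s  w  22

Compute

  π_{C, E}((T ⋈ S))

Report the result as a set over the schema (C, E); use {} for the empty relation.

{(r, 15), (r, 3), (s, 11), (s, 17), (s, 26), (s, 40)}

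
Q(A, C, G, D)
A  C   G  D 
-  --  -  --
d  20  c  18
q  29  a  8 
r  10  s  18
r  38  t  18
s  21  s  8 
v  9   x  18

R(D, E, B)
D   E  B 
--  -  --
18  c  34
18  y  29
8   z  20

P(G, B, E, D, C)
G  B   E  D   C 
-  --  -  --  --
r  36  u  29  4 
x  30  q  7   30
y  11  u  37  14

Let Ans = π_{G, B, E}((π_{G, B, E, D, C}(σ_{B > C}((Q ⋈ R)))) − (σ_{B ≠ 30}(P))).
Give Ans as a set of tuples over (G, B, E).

{(c, 29, y), (c, 34, c), (s, 29, y), (s, 34, c), (x, 29, y), (x, 34, c)}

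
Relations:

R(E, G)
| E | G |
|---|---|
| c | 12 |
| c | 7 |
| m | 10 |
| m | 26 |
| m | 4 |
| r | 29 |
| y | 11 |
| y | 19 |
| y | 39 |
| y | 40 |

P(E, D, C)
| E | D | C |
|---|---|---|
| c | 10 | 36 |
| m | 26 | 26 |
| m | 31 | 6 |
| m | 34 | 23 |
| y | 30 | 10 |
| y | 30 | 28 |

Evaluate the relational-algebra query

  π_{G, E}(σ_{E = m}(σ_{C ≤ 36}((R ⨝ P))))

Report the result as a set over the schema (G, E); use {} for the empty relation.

Natural join on E: {(c, 12, 10, 36), (c, 7, 10, 36), (m, 10, 26, 26), (m, 10, 31, 6), (m, 10, 34, 23), (m, 26, 26, 26), (m, 26, 31, 6), (m, 26, 34, 23), (m, 4, 26, 26), (m, 4, 31, 6), (m, 4, 34, 23), (y, 11, 30, 10), (y, 11, 30, 28), (y, 19, 30, 10), (y, 19, 30, 28), (y, 39, 30, 10), (y, 39, 30, 28), (y, 40, 30, 10), (y, 40, 30, 28)}
Selection C ≤ 36: {(c, 12, 10, 36), (c, 7, 10, 36), (m, 10, 26, 26), (m, 10, 31, 6), (m, 10, 34, 23), (m, 26, 26, 26), (m, 26, 31, 6), (m, 26, 34, 23), (m, 4, 26, 26), (m, 4, 31, 6), (m, 4, 34, 23), (y, 11, 30, 10), (y, 11, 30, 28), (y, 19, 30, 10), (y, 19, 30, 28), (y, 39, 30, 10), (y, 39, 30, 28), (y, 40, 30, 10), (y, 40, 30, 28)}
Selection E = m: {(m, 10, 26, 26), (m, 10, 31, 6), (m, 10, 34, 23), (m, 26, 26, 26), (m, 26, 31, 6), (m, 26, 34, 23), (m, 4, 26, 26), (m, 4, 31, 6), (m, 4, 34, 23)}
Keep only column(s) G, E (6 duplicate(s) eliminated): {(10, m), (26, m), (4, m)}

{(10, m), (26, m), (4, m)}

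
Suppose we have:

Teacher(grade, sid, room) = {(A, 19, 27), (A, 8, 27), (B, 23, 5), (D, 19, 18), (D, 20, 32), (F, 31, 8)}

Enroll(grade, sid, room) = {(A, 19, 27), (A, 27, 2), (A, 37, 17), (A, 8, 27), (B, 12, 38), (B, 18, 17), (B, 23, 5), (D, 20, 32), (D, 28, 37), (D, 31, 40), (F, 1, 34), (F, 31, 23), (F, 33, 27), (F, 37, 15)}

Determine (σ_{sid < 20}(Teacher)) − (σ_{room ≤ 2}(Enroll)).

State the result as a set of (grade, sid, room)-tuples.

{(A, 19, 27), (A, 8, 27), (D, 19, 18)}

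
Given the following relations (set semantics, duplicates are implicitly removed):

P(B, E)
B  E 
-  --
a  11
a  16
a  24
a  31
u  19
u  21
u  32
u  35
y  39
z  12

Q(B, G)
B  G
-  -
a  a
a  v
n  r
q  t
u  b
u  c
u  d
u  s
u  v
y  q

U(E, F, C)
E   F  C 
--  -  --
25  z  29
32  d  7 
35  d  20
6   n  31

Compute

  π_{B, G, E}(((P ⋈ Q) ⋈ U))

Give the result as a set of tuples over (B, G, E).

{(u, b, 32), (u, b, 35), (u, c, 32), (u, c, 35), (u, d, 32), (u, d, 35), (u, s, 32), (u, s, 35), (u, v, 32), (u, v, 35)}

P ⋈ Q (natural join on B): {(a, 11, a), (a, 11, v), (a, 16, a), (a, 16, v), (a, 24, a), (a, 24, v), (a, 31, a), (a, 31, v), (u, 19, b), (u, 19, c), (u, 19, d), (u, 19, s), (u, 19, v), (u, 21, b), (u, 21, c), (u, 21, d), (u, 21, s), (u, 21, v), (u, 32, b), (u, 32, c), (u, 32, d), (u, 32, s), (u, 32, v), (u, 35, b), (u, 35, c), (u, 35, d), (u, 35, s), (u, 35, v), (y, 39, q)}
(P ⋈ Q) ⋈ U (natural join on E): {(u, 32, b, d, 7), (u, 32, c, d, 7), (u, 32, d, d, 7), (u, 32, s, d, 7), (u, 32, v, d, 7), (u, 35, b, d, 20), (u, 35, c, d, 20), (u, 35, d, d, 20), (u, 35, s, d, 20), (u, 35, v, d, 20)}
Keep only column(s) B, G, E: {(u, b, 32), (u, b, 35), (u, c, 32), (u, c, 35), (u, d, 32), (u, d, 35), (u, s, 32), (u, s, 35), (u, v, 32), (u, v, 35)}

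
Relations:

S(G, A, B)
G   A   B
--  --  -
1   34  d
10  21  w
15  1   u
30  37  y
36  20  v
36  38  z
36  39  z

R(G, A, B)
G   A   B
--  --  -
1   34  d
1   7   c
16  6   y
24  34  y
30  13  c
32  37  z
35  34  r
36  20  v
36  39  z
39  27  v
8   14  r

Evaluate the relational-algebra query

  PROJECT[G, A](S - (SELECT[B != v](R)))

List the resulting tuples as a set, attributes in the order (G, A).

Apply σ_{B != v}; surviving tuples: {(1, 34, d), (1, 7, c), (16, 6, y), (24, 34, y), (30, 13, c), (32, 37, z), (35, 34, r), (36, 39, z), (8, 14, r)}
Taking the difference: {(10, 21, w), (15, 1, u), (30, 37, y), (36, 20, v), (36, 38, z)}
Projecting to G, A: {(10, 21), (15, 1), (30, 37), (36, 20), (36, 38)}

{(10, 21), (15, 1), (30, 37), (36, 20), (36, 38)}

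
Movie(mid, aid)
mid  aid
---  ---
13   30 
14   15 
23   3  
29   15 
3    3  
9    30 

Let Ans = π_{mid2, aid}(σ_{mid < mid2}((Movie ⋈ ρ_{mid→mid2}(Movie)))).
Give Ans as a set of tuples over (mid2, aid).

{(13, 30), (23, 3), (29, 15)}

ρ[mid→mid2]: schema becomes (mid2, aid); tuples unchanged.
Natural join on aid: {(13, 30, 13), (13, 30, 9), (14, 15, 14), (14, 15, 29), (23, 3, 23), (23, 3, 3), (29, 15, 14), (29, 15, 29), (3, 3, 23), (3, 3, 3), (9, 30, 13), (9, 30, 9)}
Apply σ_{mid < mid2}; surviving tuples: {(14, 15, 29), (3, 3, 23), (9, 30, 13)}
π_{mid2, aid} gives {(13, 30), (23, 3), (29, 15)}.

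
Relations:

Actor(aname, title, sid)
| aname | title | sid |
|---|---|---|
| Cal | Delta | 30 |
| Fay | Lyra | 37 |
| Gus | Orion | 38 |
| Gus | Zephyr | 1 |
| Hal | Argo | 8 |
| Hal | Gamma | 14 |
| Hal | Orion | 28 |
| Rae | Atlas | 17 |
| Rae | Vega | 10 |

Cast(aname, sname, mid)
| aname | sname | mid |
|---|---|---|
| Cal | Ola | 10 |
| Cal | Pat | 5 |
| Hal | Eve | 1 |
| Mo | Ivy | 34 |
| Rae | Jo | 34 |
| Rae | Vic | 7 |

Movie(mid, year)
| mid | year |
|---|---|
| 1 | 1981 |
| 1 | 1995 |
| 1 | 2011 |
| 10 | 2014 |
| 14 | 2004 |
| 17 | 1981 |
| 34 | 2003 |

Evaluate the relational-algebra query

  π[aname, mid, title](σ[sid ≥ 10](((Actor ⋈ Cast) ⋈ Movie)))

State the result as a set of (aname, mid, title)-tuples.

Natural join on aname: {(Cal, Delta, 30, Ola, 10), (Cal, Delta, 30, Pat, 5), (Hal, Argo, 8, Eve, 1), (Hal, Gamma, 14, Eve, 1), (Hal, Orion, 28, Eve, 1), (Rae, Atlas, 17, Jo, 34), (Rae, Atlas, 17, Vic, 7), (Rae, Vega, 10, Jo, 34), (Rae, Vega, 10, Vic, 7)}
Natural join on mid: {(Cal, Delta, 30, Ola, 10, 2014), (Hal, Argo, 8, Eve, 1, 1981), (Hal, Argo, 8, Eve, 1, 1995), (Hal, Argo, 8, Eve, 1, 2011), (Hal, Gamma, 14, Eve, 1, 1981), (Hal, Gamma, 14, Eve, 1, 1995), (Hal, Gamma, 14, Eve, 1, 2011), (Hal, Orion, 28, Eve, 1, 1981), (Hal, Orion, 28, Eve, 1, 1995), (Hal, Orion, 28, Eve, 1, 2011), (Rae, Atlas, 17, Jo, 34, 2003), (Rae, Vega, 10, Jo, 34, 2003)}
Filtering on sid ≥ 10 leaves {(Cal, Delta, 30, Ola, 10, 2014), (Hal, Gamma, 14, Eve, 1, 1981), (Hal, Gamma, 14, Eve, 1, 1995), (Hal, Gamma, 14, Eve, 1, 2011), (Hal, Orion, 28, Eve, 1, 1981), (Hal, Orion, 28, Eve, 1, 1995), (Hal, Orion, 28, Eve, 1, 2011), (Rae, Atlas, 17, Jo, 34, 2003), (Rae, Vega, 10, Jo, 34, 2003)}.
Projecting to aname, mid, title (4 duplicate(s) eliminated): {(Cal, 10, Delta), (Hal, 1, Gamma), (Hal, 1, Orion), (Rae, 34, Atlas), (Rae, 34, Vega)}

{(Cal, 10, Delta), (Hal, 1, Gamma), (Hal, 1, Orion), (Rae, 34, Atlas), (Rae, 34, Vega)}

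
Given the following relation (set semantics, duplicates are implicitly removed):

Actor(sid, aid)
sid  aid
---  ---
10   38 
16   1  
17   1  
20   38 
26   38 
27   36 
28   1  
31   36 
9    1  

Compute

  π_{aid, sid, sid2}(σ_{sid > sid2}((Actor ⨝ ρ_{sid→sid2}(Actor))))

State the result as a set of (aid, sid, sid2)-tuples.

ρ[sid→sid2]: schema becomes (sid2, aid); tuples unchanged.
Joining Actor and ρ_{sid→sid2}(Actor) on aid yields {(10, 38, 10), (10, 38, 20), (10, 38, 26), (16, 1, 16), (16, 1, 17), (16, 1, 28), (16, 1, 9), (17, 1, 16), (17, 1, 17), (17, 1, 28), (17, 1, 9), (20, 38, 10), (20, 38, 20), (20, 38, 26), (26, 38, 10), (26, 38, 20), (26, 38, 26), (27, 36, 27), (27, 36, 31), (28, 1, 16), (28, 1, 17), (28, 1, 28), (28, 1, 9), (31, 36, 27), (31, 36, 31), (9, 1, 16), (9, 1, 17), (9, 1, 28), (9, 1, 9)}.
Apply σ_{sid > sid2}; surviving tuples: {(16, 1, 9), (17, 1, 16), (17, 1, 9), (20, 38, 10), (26, 38, 10), (26, 38, 20), (28, 1, 16), (28, 1, 17), (28, 1, 9), (31, 36, 27)}
π_{aid, sid, sid2} gives {(1, 16, 9), (1, 17, 16), (1, 17, 9), (1, 28, 16), (1, 28, 17), (1, 28, 9), (36, 31, 27), (38, 20, 10), (38, 26, 10), (38, 26, 20)}.

{(1, 16, 9), (1, 17, 16), (1, 17, 9), (1, 28, 16), (1, 28, 17), (1, 28, 9), (36, 31, 27), (38, 20, 10), (38, 26, 10), (38, 26, 20)}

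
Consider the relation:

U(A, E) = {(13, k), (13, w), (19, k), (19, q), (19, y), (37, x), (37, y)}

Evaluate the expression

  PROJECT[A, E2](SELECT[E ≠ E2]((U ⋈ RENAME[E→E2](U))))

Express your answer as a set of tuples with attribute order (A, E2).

ρ[E→E2]: schema becomes (A, E2); tuples unchanged.
Joining U and RENAME[E→E2](U) on A yields {(13, k, k), (13, k, w), (13, w, k), (13, w, w), (19, k, k), (19, k, q), (19, k, y), (19, q, k), (19, q, q), (19, q, y), (19, y, k), (19, y, q), (19, y, y), (37, x, x), (37, x, y), (37, y, x), (37, y, y)}.
σ[E ≠ E2]: keep tuples satisfying E ≠ E2 → {(13, k, w), (13, w, k), (19, k, q), (19, k, y), (19, q, k), (19, q, y), (19, y, k), (19, y, q), (37, x, y), (37, y, x)}
π_{A, E2} gives {(13, k), (13, w), (19, k), (19, q), (19, y), (37, x), (37, y)} (3 duplicate(s) eliminated).

{(13, k), (13, w), (19, k), (19, q), (19, y), (37, x), (37, y)}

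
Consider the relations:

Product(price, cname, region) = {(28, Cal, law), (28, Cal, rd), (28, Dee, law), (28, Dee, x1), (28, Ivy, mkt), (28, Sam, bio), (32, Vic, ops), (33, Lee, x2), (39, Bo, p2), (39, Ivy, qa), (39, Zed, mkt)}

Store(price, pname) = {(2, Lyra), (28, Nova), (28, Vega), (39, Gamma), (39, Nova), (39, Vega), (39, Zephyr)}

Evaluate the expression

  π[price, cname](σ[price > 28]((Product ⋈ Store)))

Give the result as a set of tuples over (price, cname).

Natural join on price: {(28, Cal, law, Nova), (28, Cal, law, Vega), (28, Cal, rd, Nova), (28, Cal, rd, Vega), (28, Dee, law, Nova), (28, Dee, law, Vega), (28, Dee, x1, Nova), (28, Dee, x1, Vega), (28, Ivy, mkt, Nova), (28, Ivy, mkt, Vega), (28, Sam, bio, Nova), (28, Sam, bio, Vega), (39, Bo, p2, Gamma), (39, Bo, p2, Nova), (39, Bo, p2, Vega), (39, Bo, p2, Zephyr), (39, Ivy, qa, Gamma), (39, Ivy, qa, Nova), (39, Ivy, qa, Vega), (39, Ivy, qa, Zephyr), (39, Zed, mkt, Gamma), (39, Zed, mkt, Nova), (39, Zed, mkt, Vega), (39, Zed, mkt, Zephyr)}
σ[price > 28]: keep tuples satisfying price > 28 → {(39, Bo, p2, Gamma), (39, Bo, p2, Nova), (39, Bo, p2, Vega), (39, Bo, p2, Zephyr), (39, Ivy, qa, Gamma), (39, Ivy, qa, Nova), (39, Ivy, qa, Vega), (39, Ivy, qa, Zephyr), (39, Zed, mkt, Gamma), (39, Zed, mkt, Nova), (39, Zed, mkt, Vega), (39, Zed, mkt, Zephyr)}
π[price, cname]: project onto (price, cname) (9 duplicate(s) eliminated) → {(39, Bo), (39, Ivy), (39, Zed)}

{(39, Bo), (39, Ivy), (39, Zed)}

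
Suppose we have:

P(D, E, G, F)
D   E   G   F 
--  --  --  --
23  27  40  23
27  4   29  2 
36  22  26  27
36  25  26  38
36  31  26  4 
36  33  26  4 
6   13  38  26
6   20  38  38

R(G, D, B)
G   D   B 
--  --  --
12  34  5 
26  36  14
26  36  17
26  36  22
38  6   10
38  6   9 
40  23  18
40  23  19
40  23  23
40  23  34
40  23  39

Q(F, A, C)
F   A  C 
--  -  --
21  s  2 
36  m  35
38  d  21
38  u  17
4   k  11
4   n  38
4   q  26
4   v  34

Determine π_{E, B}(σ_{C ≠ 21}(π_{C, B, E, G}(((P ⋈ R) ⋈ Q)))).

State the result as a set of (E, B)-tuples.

{(20, 10), (20, 9), (25, 14), (25, 17), (25, 22), (31, 14), (31, 17), (31, 22), (33, 14), (33, 17), (33, 22)}

Natural join on D, G: {(23, 27, 40, 23, 18), (23, 27, 40, 23, 19), (23, 27, 40, 23, 23), (23, 27, 40, 23, 34), (23, 27, 40, 23, 39), (36, 22, 26, 27, 14), (36, 22, 26, 27, 17), (36, 22, 26, 27, 22), (36, 25, 26, 38, 14), (36, 25, 26, 38, 17), (36, 25, 26, 38, 22), (36, 31, 26, 4, 14), (36, 31, 26, 4, 17), (36, 31, 26, 4, 22), (36, 33, 26, 4, 14), (36, 33, 26, 4, 17), (36, 33, 26, 4, 22), (6, 13, 38, 26, 10), (6, 13, 38, 26, 9), (6, 20, 38, 38, 10), (6, 20, 38, 38, 9)}
Natural join on F: {(36, 25, 26, 38, 14, d, 21), (36, 25, 26, 38, 14, u, 17), (36, 25, 26, 38, 17, d, 21), (36, 25, 26, 38, 17, u, 17), (36, 25, 26, 38, 22, d, 21), (36, 25, 26, 38, 22, u, 17), (36, 31, 26, 4, 14, k, 11), (36, 31, 26, 4, 14, n, 38), (36, 31, 26, 4, 14, q, 26), (36, 31, 26, 4, 14, v, 34), (36, 31, 26, 4, 17, k, 11), (36, 31, 26, 4, 17, n, 38), (36, 31, 26, 4, 17, q, 26), (36, 31, 26, 4, 17, v, 34), (36, 31, 26, 4, 22, k, 11), (36, 31, 26, 4, 22, n, 38), (36, 31, 26, 4, 22, q, 26), (36, 31, 26, 4, 22, v, 34), (36, 33, 26, 4, 14, k, 11), (36, 33, 26, 4, 14, n, 38), (36, 33, 26, 4, 14, q, 26), (36, 33, 26, 4, 14, v, 34), (36, 33, 26, 4, 17, k, 11), (36, 33, 26, 4, 17, n, 38), (36, 33, 26, 4, 17, q, 26), (36, 33, 26, 4, 17, v, 34), (36, 33, 26, 4, 22, k, 11), (36, 33, 26, 4, 22, n, 38), (36, 33, 26, 4, 22, q, 26), (36, 33, 26, 4, 22, v, 34), (6, 20, 38, 38, 10, d, 21), (6, 20, 38, 38, 10, u, 17), (6, 20, 38, 38, 9, d, 21), (6, 20, 38, 38, 9, u, 17)}
Keep only column(s) C, B, E, G: {(11, 14, 31, 26), (11, 14, 33, 26), (11, 17, 31, 26), (11, 17, 33, 26), (11, 22, 31, 26), (11, 22, 33, 26), (17, 10, 20, 38), (17, 14, 25, 26), (17, 17, 25, 26), (17, 22, 25, 26), (17, 9, 20, 38), (21, 10, 20, 38), (21, 14, 25, 26), (21, 17, 25, 26), (21, 22, 25, 26), (21, 9, 20, 38), (26, 14, 31, 26), (26, 14, 33, 26), (26, 17, 31, 26), (26, 17, 33, 26), (26, 22, 31, 26), (26, 22, 33, 26), (34, 14, 31, 26), (34, 14, 33, 26), (34, 17, 31, 26), (34, 17, 33, 26), (34, 22, 31, 26), (34, 22, 33, 26), (38, 14, 31, 26), (38, 14, 33, 26), (38, 17, 31, 26), (38, 17, 33, 26), (38, 22, 31, 26), (38, 22, 33, 26)}
Filtering on C ≠ 21 leaves {(11, 14, 31, 26), (11, 14, 33, 26), (11, 17, 31, 26), (11, 17, 33, 26), (11, 22, 31, 26), (11, 22, 33, 26), (17, 10, 20, 38), (17, 14, 25, 26), (17, 17, 25, 26), (17, 22, 25, 26), (17, 9, 20, 38), (26, 14, 31, 26), (26, 14, 33, 26), (26, 17, 31, 26), (26, 17, 33, 26), (26, 22, 31, 26), (26, 22, 33, 26), (34, 14, 31, 26), (34, 14, 33, 26), (34, 17, 31, 26), (34, 17, 33, 26), (34, 22, 31, 26), (34, 22, 33, 26), (38, 14, 31, 26), (38, 14, 33, 26), (38, 17, 31, 26), (38, 17, 33, 26), (38, 22, 31, 26), (38, 22, 33, 26)}.
Keep only column(s) E, B (18 duplicate(s) eliminated): {(20, 10), (20, 9), (25, 14), (25, 17), (25, 22), (31, 14), (31, 17), (31, 22), (33, 14), (33, 17), (33, 22)}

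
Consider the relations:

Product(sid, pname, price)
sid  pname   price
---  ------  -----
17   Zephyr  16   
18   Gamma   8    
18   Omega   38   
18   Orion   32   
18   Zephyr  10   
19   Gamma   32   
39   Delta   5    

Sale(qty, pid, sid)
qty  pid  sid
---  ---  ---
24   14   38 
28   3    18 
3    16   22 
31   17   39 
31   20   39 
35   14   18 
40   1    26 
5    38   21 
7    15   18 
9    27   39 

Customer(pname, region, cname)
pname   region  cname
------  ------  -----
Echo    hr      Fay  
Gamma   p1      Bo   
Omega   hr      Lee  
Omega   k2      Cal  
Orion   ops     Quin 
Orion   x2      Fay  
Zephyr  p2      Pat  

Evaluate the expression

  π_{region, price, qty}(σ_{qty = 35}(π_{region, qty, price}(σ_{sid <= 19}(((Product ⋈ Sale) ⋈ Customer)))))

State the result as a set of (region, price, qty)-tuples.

{(hr, 38, 35), (k2, 38, 35), (ops, 32, 35), (p1, 8, 35), (p2, 10, 35), (x2, 32, 35)}

Natural join on sid: {(18, Gamma, 8, 28, 3), (18, Gamma, 8, 35, 14), (18, Gamma, 8, 7, 15), (18, Omega, 38, 28, 3), (18, Omega, 38, 35, 14), (18, Omega, 38, 7, 15), (18, Orion, 32, 28, 3), (18, Orion, 32, 35, 14), (18, Orion, 32, 7, 15), (18, Zephyr, 10, 28, 3), (18, Zephyr, 10, 35, 14), (18, Zephyr, 10, 7, 15), (39, Delta, 5, 31, 17), (39, Delta, 5, 31, 20), (39, Delta, 5, 9, 27)}
Natural join on pname: {(18, Gamma, 8, 28, 3, p1, Bo), (18, Gamma, 8, 35, 14, p1, Bo), (18, Gamma, 8, 7, 15, p1, Bo), (18, Omega, 38, 28, 3, hr, Lee), (18, Omega, 38, 28, 3, k2, Cal), (18, Omega, 38, 35, 14, hr, Lee), (18, Omega, 38, 35, 14, k2, Cal), (18, Omega, 38, 7, 15, hr, Lee), (18, Omega, 38, 7, 15, k2, Cal), (18, Orion, 32, 28, 3, ops, Quin), (18, Orion, 32, 28, 3, x2, Fay), (18, Orion, 32, 35, 14, ops, Quin), (18, Orion, 32, 35, 14, x2, Fay), (18, Orion, 32, 7, 15, ops, Quin), (18, Orion, 32, 7, 15, x2, Fay), (18, Zephyr, 10, 28, 3, p2, Pat), (18, Zephyr, 10, 35, 14, p2, Pat), (18, Zephyr, 10, 7, 15, p2, Pat)}
Filtering on sid <= 19 leaves {(18, Gamma, 8, 28, 3, p1, Bo), (18, Gamma, 8, 35, 14, p1, Bo), (18, Gamma, 8, 7, 15, p1, Bo), (18, Omega, 38, 28, 3, hr, Lee), (18, Omega, 38, 28, 3, k2, Cal), (18, Omega, 38, 35, 14, hr, Lee), (18, Omega, 38, 35, 14, k2, Cal), (18, Omega, 38, 7, 15, hr, Lee), (18, Omega, 38, 7, 15, k2, Cal), (18, Orion, 32, 28, 3, ops, Quin), (18, Orion, 32, 28, 3, x2, Fay), (18, Orion, 32, 35, 14, ops, Quin), (18, Orion, 32, 35, 14, x2, Fay), (18, Orion, 32, 7, 15, ops, Quin), (18, Orion, 32, 7, 15, x2, Fay), (18, Zephyr, 10, 28, 3, p2, Pat), (18, Zephyr, 10, 35, 14, p2, Pat), (18, Zephyr, 10, 7, 15, p2, Pat)}.
Keep only column(s) region, qty, price: {(hr, 28, 38), (hr, 35, 38), (hr, 7, 38), (k2, 28, 38), (k2, 35, 38), (k2, 7, 38), (ops, 28, 32), (ops, 35, 32), (ops, 7, 32), (p1, 28, 8), (p1, 35, 8), (p1, 7, 8), (p2, 28, 10), (p2, 35, 10), (p2, 7, 10), (x2, 28, 32), (x2, 35, 32), (x2, 7, 32)}
Filtering on qty = 35 leaves {(hr, 35, 38), (k2, 35, 38), (ops, 35, 32), (p1, 35, 8), (p2, 35, 10), (x2, 35, 32)}.
Keep only column(s) region, price, qty: {(hr, 38, 35), (k2, 38, 35), (ops, 32, 35), (p1, 8, 35), (p2, 10, 35), (x2, 32, 35)}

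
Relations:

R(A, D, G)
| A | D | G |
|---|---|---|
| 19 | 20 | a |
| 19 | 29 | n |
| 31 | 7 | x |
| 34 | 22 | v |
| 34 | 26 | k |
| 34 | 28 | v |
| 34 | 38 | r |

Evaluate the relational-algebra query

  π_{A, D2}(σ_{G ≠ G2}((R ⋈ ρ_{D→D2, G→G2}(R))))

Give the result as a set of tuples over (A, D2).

ρ[D→D2, G→G2]: schema becomes (A, D2, G2); tuples unchanged.
Joining R and ρ_{D→D2, G→G2}(R) on A yields {(19, 20, a, 20, a), (19, 20, a, 29, n), (19, 29, n, 20, a), (19, 29, n, 29, n), (31, 7, x, 7, x), (34, 22, v, 22, v), (34, 22, v, 26, k), (34, 22, v, 28, v), (34, 22, v, 38, r), (34, 26, k, 22, v), (34, 26, k, 26, k), (34, 26, k, 28, v), (34, 26, k, 38, r), (34, 28, v, 22, v), (34, 28, v, 26, k), (34, 28, v, 28, v), (34, 28, v, 38, r), (34, 38, r, 22, v), (34, 38, r, 26, k), (34, 38, r, 28, v), (34, 38, r, 38, r)}.
Selection G ≠ G2: {(19, 20, a, 29, n), (19, 29, n, 20, a), (34, 22, v, 26, k), (34, 22, v, 38, r), (34, 26, k, 22, v), (34, 26, k, 28, v), (34, 26, k, 38, r), (34, 28, v, 26, k), (34, 28, v, 38, r), (34, 38, r, 22, v), (34, 38, r, 26, k), (34, 38, r, 28, v)}
Projecting to A, D2 (6 duplicate(s) eliminated): {(19, 20), (19, 29), (34, 22), (34, 26), (34, 28), (34, 38)}

{(19, 20), (19, 29), (34, 22), (34, 26), (34, 28), (34, 38)}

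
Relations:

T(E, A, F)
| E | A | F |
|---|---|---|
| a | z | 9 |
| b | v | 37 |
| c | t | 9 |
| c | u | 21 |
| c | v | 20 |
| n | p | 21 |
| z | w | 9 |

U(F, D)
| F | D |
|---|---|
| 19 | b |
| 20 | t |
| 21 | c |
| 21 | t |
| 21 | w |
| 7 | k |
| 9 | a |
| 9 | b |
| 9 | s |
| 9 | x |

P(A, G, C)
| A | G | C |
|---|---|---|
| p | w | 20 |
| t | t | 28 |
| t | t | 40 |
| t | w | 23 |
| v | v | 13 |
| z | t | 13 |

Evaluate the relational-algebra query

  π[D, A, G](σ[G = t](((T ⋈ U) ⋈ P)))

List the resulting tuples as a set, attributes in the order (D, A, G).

Natural join on F: {(a, z, 9, a), (a, z, 9, b), (a, z, 9, s), (a, z, 9, x), (c, t, 9, a), (c, t, 9, b), (c, t, 9, s), (c, t, 9, x), (c, u, 21, c), (c, u, 21, t), (c, u, 21, w), (c, v, 20, t), (n, p, 21, c), (n, p, 21, t), (n, p, 21, w), (z, w, 9, a), (z, w, 9, b), (z, w, 9, s), (z, w, 9, x)}
Natural join on A: {(a, z, 9, a, t, 13), (a, z, 9, b, t, 13), (a, z, 9, s, t, 13), (a, z, 9, x, t, 13), (c, t, 9, a, t, 28), (c, t, 9, a, t, 40), (c, t, 9, a, w, 23), (c, t, 9, b, t, 28), (c, t, 9, b, t, 40), (c, t, 9, b, w, 23), (c, t, 9, s, t, 28), (c, t, 9, s, t, 40), (c, t, 9, s, w, 23), (c, t, 9, x, t, 28), (c, t, 9, x, t, 40), (c, t, 9, x, w, 23), (c, v, 20, t, v, 13), (n, p, 21, c, w, 20), (n, p, 21, t, w, 20), (n, p, 21, w, w, 20)}
σ[G = t]: keep tuples satisfying G = t → {(a, z, 9, a, t, 13), (a, z, 9, b, t, 13), (a, z, 9, s, t, 13), (a, z, 9, x, t, 13), (c, t, 9, a, t, 28), (c, t, 9, a, t, 40), (c, t, 9, b, t, 28), (c, t, 9, b, t, 40), (c, t, 9, s, t, 28), (c, t, 9, s, t, 40), (c, t, 9, x, t, 28), (c, t, 9, x, t, 40)}
Projecting to D, A, G (4 duplicate(s) eliminated): {(a, t, t), (a, z, t), (b, t, t), (b, z, t), (s, t, t), (s, z, t), (x, t, t), (x, z, t)}

{(a, t, t), (a, z, t), (b, t, t), (b, z, t), (s, t, t), (s, z, t), (x, t, t), (x, z, t)}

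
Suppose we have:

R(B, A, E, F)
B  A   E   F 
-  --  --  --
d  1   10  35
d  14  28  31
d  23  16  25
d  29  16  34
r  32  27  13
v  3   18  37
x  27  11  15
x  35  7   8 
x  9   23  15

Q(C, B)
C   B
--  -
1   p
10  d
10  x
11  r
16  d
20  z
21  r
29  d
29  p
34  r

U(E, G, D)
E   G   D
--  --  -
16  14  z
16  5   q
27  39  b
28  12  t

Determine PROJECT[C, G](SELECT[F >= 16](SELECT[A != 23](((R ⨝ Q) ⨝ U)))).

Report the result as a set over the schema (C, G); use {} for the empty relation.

{(10, 12), (10, 14), (10, 5), (16, 12), (16, 14), (16, 5), (29, 12), (29, 14), (29, 5)}

Joining R and Q on B yields {(d, 1, 10, 35, 10), (d, 1, 10, 35, 16), (d, 1, 10, 35, 29), (d, 14, 28, 31, 10), (d, 14, 28, 31, 16), (d, 14, 28, 31, 29), (d, 23, 16, 25, 10), (d, 23, 16, 25, 16), (d, 23, 16, 25, 29), (d, 29, 16, 34, 10), (d, 29, 16, 34, 16), (d, 29, 16, 34, 29), (r, 32, 27, 13, 11), (r, 32, 27, 13, 21), (r, 32, 27, 13, 34), (x, 27, 11, 15, 10), (x, 35, 7, 8, 10), (x, 9, 23, 15, 10)}.
Joining (R ⨝ Q) and U on E yields {(d, 14, 28, 31, 10, 12, t), (d, 14, 28, 31, 16, 12, t), (d, 14, 28, 31, 29, 12, t), (d, 23, 16, 25, 10, 14, z), (d, 23, 16, 25, 10, 5, q), (d, 23, 16, 25, 16, 14, z), (d, 23, 16, 25, 16, 5, q), (d, 23, 16, 25, 29, 14, z), (d, 23, 16, 25, 29, 5, q), (d, 29, 16, 34, 10, 14, z), (d, 29, 16, 34, 10, 5, q), (d, 29, 16, 34, 16, 14, z), (d, 29, 16, 34, 16, 5, q), (d, 29, 16, 34, 29, 14, z), (d, 29, 16, 34, 29, 5, q), (r, 32, 27, 13, 11, 39, b), (r, 32, 27, 13, 21, 39, b), (r, 32, 27, 13, 34, 39, b)}.
Filtering on A != 23 leaves {(d, 14, 28, 31, 10, 12, t), (d, 14, 28, 31, 16, 12, t), (d, 14, 28, 31, 29, 12, t), (d, 29, 16, 34, 10, 14, z), (d, 29, 16, 34, 10, 5, q), (d, 29, 16, 34, 16, 14, z), (d, 29, 16, 34, 16, 5, q), (d, 29, 16, 34, 29, 14, z), (d, 29, 16, 34, 29, 5, q), (r, 32, 27, 13, 11, 39, b), (r, 32, 27, 13, 21, 39, b), (r, 32, 27, 13, 34, 39, b)}.
Filtering on F >= 16 leaves {(d, 14, 28, 31, 10, 12, t), (d, 14, 28, 31, 16, 12, t), (d, 14, 28, 31, 29, 12, t), (d, 29, 16, 34, 10, 14, z), (d, 29, 16, 34, 10, 5, q), (d, 29, 16, 34, 16, 14, z), (d, 29, 16, 34, 16, 5, q), (d, 29, 16, 34, 29, 14, z), (d, 29, 16, 34, 29, 5, q)}.
Projecting to C, G: {(10, 12), (10, 14), (10, 5), (16, 12), (16, 14), (16, 5), (29, 12), (29, 14), (29, 5)}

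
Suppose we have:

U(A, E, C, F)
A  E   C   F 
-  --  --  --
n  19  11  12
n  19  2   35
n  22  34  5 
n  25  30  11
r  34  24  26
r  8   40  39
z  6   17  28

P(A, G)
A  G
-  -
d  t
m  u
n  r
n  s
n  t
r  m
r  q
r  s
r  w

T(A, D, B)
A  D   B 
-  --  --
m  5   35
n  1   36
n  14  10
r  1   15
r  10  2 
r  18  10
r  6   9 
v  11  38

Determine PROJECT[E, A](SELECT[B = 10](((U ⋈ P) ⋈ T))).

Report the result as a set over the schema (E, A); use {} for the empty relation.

{(19, n), (22, n), (25, n), (34, r), (8, r)}

Natural join on A: {(n, 19, 11, 12, r), (n, 19, 11, 12, s), (n, 19, 11, 12, t), (n, 19, 2, 35, r), (n, 19, 2, 35, s), (n, 19, 2, 35, t), (n, 22, 34, 5, r), (n, 22, 34, 5, s), (n, 22, 34, 5, t), (n, 25, 30, 11, r), (n, 25, 30, 11, s), (n, 25, 30, 11, t), (r, 34, 24, 26, m), (r, 34, 24, 26, q), (r, 34, 24, 26, s), (r, 34, 24, 26, w), (r, 8, 40, 39, m), (r, 8, 40, 39, q), (r, 8, 40, 39, s), (r, 8, 40, 39, w)}
Natural join on A: {(n, 19, 11, 12, r, 1, 36), (n, 19, 11, 12, r, 14, 10), (n, 19, 11, 12, s, 1, 36), (n, 19, 11, 12, s, 14, 10), (n, 19, 11, 12, t, 1, 36), (n, 19, 11, 12, t, 14, 10), (n, 19, 2, 35, r, 1, 36), (n, 19, 2, 35, r, 14, 10), (n, 19, 2, 35, s, 1, 36), (n, 19, 2, 35, s, 14, 10), (n, 19, 2, 35, t, 1, 36), (n, 19, 2, 35, t, 14, 10), (n, 22, 34, 5, r, 1, 36), (n, 22, 34, 5, r, 14, 10), (n, 22, 34, 5, s, 1, 36), (n, 22, 34, 5, s, 14, 10), (n, 22, 34, 5, t, 1, 36), (n, 22, 34, 5, t, 14, 10), (n, 25, 30, 11, r, 1, 36), (n, 25, 30, 11, r, 14, 10), (n, 25, 30, 11, s, 1, 36), (n, 25, 30, 11, s, 14, 10), (n, 25, 30, 11, t, 1, 36), (n, 25, 30, 11, t, 14, 10), (r, 34, 24, 26, m, 1, 15), (r, 34, 24, 26, m, 10, 2), (r, 34, 24, 26, m, 18, 10), (r, 34, 24, 26, m, 6, 9), (r, 34, 24, 26, q, 1, 15), (r, 34, 24, 26, q, 10, 2), (r, 34, 24, 26, q, 18, 10), (r, 34, 24, 26, q, 6, 9), (r, 34, 24, 26, s, 1, 15), (r, 34, 24, 26, s, 10, 2), (r, 34, 24, 26, s, 18, 10), (r, 34, 24, 26, s, 6, 9), (r, 34, 24, 26, w, 1, 15), (r, 34, 24, 26, w, 10, 2), (r, 34, 24, 26, w, 18, 10), (r, 34, 24, 26, w, 6, 9), (r, 8, 40, 39, m, 1, 15), (r, 8, 40, 39, m, 10, 2), (r, 8, 40, 39, m, 18, 10), (r, 8, 40, 39, m, 6, 9), (r, 8, 40, 39, q, 1, 15), (r, 8, 40, 39, q, 10, 2), (r, 8, 40, 39, q, 18, 10), (r, 8, 40, 39, q, 6, 9), (r, 8, 40, 39, s, 1, 15), (r, 8, 40, 39, s, 10, 2), (r, 8, 40, 39, s, 18, 10), (r, 8, 40, 39, s, 6, 9), (r, 8, 40, 39, w, 1, 15), (r, 8, 40, 39, w, 10, 2), (r, 8, 40, 39, w, 18, 10), (r, 8, 40, 39, w, 6, 9)}
Apply σ_{B = 10}; surviving tuples: {(n, 19, 11, 12, r, 14, 10), (n, 19, 11, 12, s, 14, 10), (n, 19, 11, 12, t, 14, 10), (n, 19, 2, 35, r, 14, 10), (n, 19, 2, 35, s, 14, 10), (n, 19, 2, 35, t, 14, 10), (n, 22, 34, 5, r, 14, 10), (n, 22, 34, 5, s, 14, 10), (n, 22, 34, 5, t, 14, 10), (n, 25, 30, 11, r, 14, 10), (n, 25, 30, 11, s, 14, 10), (n, 25, 30, 11, t, 14, 10), (r, 34, 24, 26, m, 18, 10), (r, 34, 24, 26, q, 18, 10), (r, 34, 24, 26, s, 18, 10), (r, 34, 24, 26, w, 18, 10), (r, 8, 40, 39, m, 18, 10), (r, 8, 40, 39, q, 18, 10), (r, 8, 40, 39, s, 18, 10), (r, 8, 40, 39, w, 18, 10)}
Keep only column(s) E, A (15 duplicate(s) eliminated): {(19, n), (22, n), (25, n), (34, r), (8, r)}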